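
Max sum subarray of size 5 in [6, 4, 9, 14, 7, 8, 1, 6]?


[0:5]: 40
[1:6]: 42
[2:7]: 39
[3:8]: 36

Max: 42 at [1:6]


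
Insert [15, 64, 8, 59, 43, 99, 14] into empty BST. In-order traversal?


Insert 15: root
Insert 64: R from 15
Insert 8: L from 15
Insert 59: R from 15 -> L from 64
Insert 43: R from 15 -> L from 64 -> L from 59
Insert 99: R from 15 -> R from 64
Insert 14: L from 15 -> R from 8

In-order: [8, 14, 15, 43, 59, 64, 99]


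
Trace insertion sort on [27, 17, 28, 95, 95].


Initial: [27, 17, 28, 95, 95]
Insert 17: [17, 27, 28, 95, 95]
Insert 28: [17, 27, 28, 95, 95]
Insert 95: [17, 27, 28, 95, 95]
Insert 95: [17, 27, 28, 95, 95]

Sorted: [17, 27, 28, 95, 95]


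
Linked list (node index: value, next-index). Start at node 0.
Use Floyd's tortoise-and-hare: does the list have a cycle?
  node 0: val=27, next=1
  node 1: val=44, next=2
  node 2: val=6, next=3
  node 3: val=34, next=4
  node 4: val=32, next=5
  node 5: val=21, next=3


Floyd's tortoise (slow, +1) and hare (fast, +2):
  init: slow=0, fast=0
  step 1: slow=1, fast=2
  step 2: slow=2, fast=4
  step 3: slow=3, fast=3
  slow == fast at node 3: cycle detected

Cycle: yes


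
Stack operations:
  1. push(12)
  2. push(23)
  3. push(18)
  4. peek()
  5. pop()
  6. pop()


push(12) -> [12]
push(23) -> [12, 23]
push(18) -> [12, 23, 18]
peek()->18
pop()->18, [12, 23]
pop()->23, [12]

Final stack: [12]


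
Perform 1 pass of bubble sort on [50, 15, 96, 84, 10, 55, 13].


Initial: [50, 15, 96, 84, 10, 55, 13]
Pass 1: [15, 50, 84, 10, 55, 13, 96] (5 swaps)

After 1 pass: [15, 50, 84, 10, 55, 13, 96]


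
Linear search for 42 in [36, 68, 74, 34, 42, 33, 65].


i=0: 36!=42
i=1: 68!=42
i=2: 74!=42
i=3: 34!=42
i=4: 42==42 found!

Found at 4, 5 comps


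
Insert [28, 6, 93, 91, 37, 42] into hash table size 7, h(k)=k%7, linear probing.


Insert 28: h=0 -> slot 0
Insert 6: h=6 -> slot 6
Insert 93: h=2 -> slot 2
Insert 91: h=0, 1 probes -> slot 1
Insert 37: h=2, 1 probes -> slot 3
Insert 42: h=0, 4 probes -> slot 4

Table: [28, 91, 93, 37, 42, None, 6]


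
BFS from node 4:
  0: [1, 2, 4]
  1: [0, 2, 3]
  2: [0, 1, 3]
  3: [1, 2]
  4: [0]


Visit 4, enqueue [0]
Visit 0, enqueue [1, 2]
Visit 1, enqueue [3]
Visit 2, enqueue []
Visit 3, enqueue []

BFS order: [4, 0, 1, 2, 3]


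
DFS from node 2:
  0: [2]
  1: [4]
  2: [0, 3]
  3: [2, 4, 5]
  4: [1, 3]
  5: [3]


Visit 2, push [3, 0]
Visit 0, push []
Visit 3, push [5, 4]
Visit 4, push [1]
Visit 1, push []
Visit 5, push []

DFS order: [2, 0, 3, 4, 1, 5]


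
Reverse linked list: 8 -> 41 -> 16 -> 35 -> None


Step 1: curr=8, set curr.next=prev(None) | reversed so far: 8
Step 2: curr=41, set curr.next=prev(8) | reversed so far: 41 -> 8
Step 3: curr=16, set curr.next=prev(41) | reversed so far: 16 -> 41 -> 8
Step 4: curr=35, set curr.next=prev(16) | reversed so far: 35 -> 16 -> 41 -> 8

35 -> 16 -> 41 -> 8 -> None


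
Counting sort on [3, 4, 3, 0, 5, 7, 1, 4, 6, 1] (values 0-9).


Input: [3, 4, 3, 0, 5, 7, 1, 4, 6, 1]
Counts: [1, 2, 0, 2, 2, 1, 1, 1, 0, 0]

Sorted: [0, 1, 1, 3, 3, 4, 4, 5, 6, 7]


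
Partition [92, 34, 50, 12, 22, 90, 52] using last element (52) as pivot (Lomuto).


Pivot: 52
  34 <= 52: swap -> [34, 92, 50, 12, 22, 90, 52]
  50 <= 52: swap -> [34, 50, 92, 12, 22, 90, 52]
  12 <= 52: swap -> [34, 50, 12, 92, 22, 90, 52]
  22 <= 52: swap -> [34, 50, 12, 22, 92, 90, 52]
Place pivot at 4: [34, 50, 12, 22, 52, 90, 92]

Partitioned: [34, 50, 12, 22, 52, 90, 92]


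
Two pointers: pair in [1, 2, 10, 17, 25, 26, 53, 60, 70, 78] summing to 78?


lo=0(1)+hi=9(78)=79
lo=0(1)+hi=8(70)=71
lo=1(2)+hi=8(70)=72
lo=2(10)+hi=8(70)=80
lo=2(10)+hi=7(60)=70
lo=3(17)+hi=7(60)=77
lo=4(25)+hi=7(60)=85
lo=4(25)+hi=6(53)=78

Yes: 25+53=78


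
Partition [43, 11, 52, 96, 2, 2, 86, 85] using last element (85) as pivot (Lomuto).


Pivot: 85
  43 <= 85: advance i (no swap)
  11 <= 85: advance i (no swap)
  52 <= 85: advance i (no swap)
  2 <= 85: swap -> [43, 11, 52, 2, 96, 2, 86, 85]
  2 <= 85: swap -> [43, 11, 52, 2, 2, 96, 86, 85]
Place pivot at 5: [43, 11, 52, 2, 2, 85, 86, 96]

Partitioned: [43, 11, 52, 2, 2, 85, 86, 96]


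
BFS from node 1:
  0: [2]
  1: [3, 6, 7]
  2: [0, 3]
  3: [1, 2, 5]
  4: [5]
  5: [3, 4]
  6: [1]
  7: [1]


Visit 1, enqueue [3, 6, 7]
Visit 3, enqueue [2, 5]
Visit 6, enqueue []
Visit 7, enqueue []
Visit 2, enqueue [0]
Visit 5, enqueue [4]
Visit 0, enqueue []
Visit 4, enqueue []

BFS order: [1, 3, 6, 7, 2, 5, 0, 4]


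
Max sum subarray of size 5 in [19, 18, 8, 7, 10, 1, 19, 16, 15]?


[0:5]: 62
[1:6]: 44
[2:7]: 45
[3:8]: 53
[4:9]: 61

Max: 62 at [0:5]


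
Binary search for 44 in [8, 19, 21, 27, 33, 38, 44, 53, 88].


Step 1: lo=0, hi=8, mid=4, val=33
Step 2: lo=5, hi=8, mid=6, val=44

Found at index 6


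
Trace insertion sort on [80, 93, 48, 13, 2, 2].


Initial: [80, 93, 48, 13, 2, 2]
Insert 93: [80, 93, 48, 13, 2, 2]
Insert 48: [48, 80, 93, 13, 2, 2]
Insert 13: [13, 48, 80, 93, 2, 2]
Insert 2: [2, 13, 48, 80, 93, 2]
Insert 2: [2, 2, 13, 48, 80, 93]

Sorted: [2, 2, 13, 48, 80, 93]


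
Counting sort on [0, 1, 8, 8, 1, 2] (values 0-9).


Input: [0, 1, 8, 8, 1, 2]
Counts: [1, 2, 1, 0, 0, 0, 0, 0, 2, 0]

Sorted: [0, 1, 1, 2, 8, 8]


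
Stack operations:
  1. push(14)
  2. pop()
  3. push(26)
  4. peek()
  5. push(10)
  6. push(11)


push(14) -> [14]
pop()->14, []
push(26) -> [26]
peek()->26
push(10) -> [26, 10]
push(11) -> [26, 10, 11]

Final stack: [26, 10, 11]


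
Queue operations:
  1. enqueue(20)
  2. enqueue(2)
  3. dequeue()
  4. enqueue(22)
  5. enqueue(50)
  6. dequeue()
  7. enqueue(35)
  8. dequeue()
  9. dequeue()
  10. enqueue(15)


enqueue(20) -> [20]
enqueue(2) -> [20, 2]
dequeue()->20, [2]
enqueue(22) -> [2, 22]
enqueue(50) -> [2, 22, 50]
dequeue()->2, [22, 50]
enqueue(35) -> [22, 50, 35]
dequeue()->22, [50, 35]
dequeue()->50, [35]
enqueue(15) -> [35, 15]

Final queue: [35, 15]


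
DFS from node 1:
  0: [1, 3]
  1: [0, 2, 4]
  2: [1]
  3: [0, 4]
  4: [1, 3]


Visit 1, push [4, 2, 0]
Visit 0, push [3]
Visit 3, push [4]
Visit 4, push []
Visit 2, push []

DFS order: [1, 0, 3, 4, 2]


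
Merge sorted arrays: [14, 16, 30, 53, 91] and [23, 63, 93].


Take 14 from A
Take 16 from A
Take 23 from B
Take 30 from A
Take 53 from A
Take 63 from B
Take 91 from A

Merged: [14, 16, 23, 30, 53, 63, 91, 93]


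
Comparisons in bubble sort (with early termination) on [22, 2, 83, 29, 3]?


Algorithm: bubble sort (with early termination)
Input: [22, 2, 83, 29, 3]
Sorted: [2, 3, 22, 29, 83]

10


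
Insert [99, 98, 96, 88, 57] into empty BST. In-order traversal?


Insert 99: root
Insert 98: L from 99
Insert 96: L from 99 -> L from 98
Insert 88: L from 99 -> L from 98 -> L from 96
Insert 57: L from 99 -> L from 98 -> L from 96 -> L from 88

In-order: [57, 88, 96, 98, 99]


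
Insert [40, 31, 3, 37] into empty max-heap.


Insert 40: [40]
Insert 31: [40, 31]
Insert 3: [40, 31, 3]
Insert 37: [40, 37, 3, 31]

Final heap: [40, 37, 3, 31]


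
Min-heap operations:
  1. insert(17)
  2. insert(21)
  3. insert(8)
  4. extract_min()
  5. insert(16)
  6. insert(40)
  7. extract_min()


insert(17) -> [17]
insert(21) -> [17, 21]
insert(8) -> [8, 21, 17]
extract_min()->8, [17, 21]
insert(16) -> [16, 21, 17]
insert(40) -> [16, 21, 17, 40]
extract_min()->16, [17, 21, 40]

Final heap: [17, 21, 40]


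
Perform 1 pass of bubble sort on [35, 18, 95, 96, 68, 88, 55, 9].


Initial: [35, 18, 95, 96, 68, 88, 55, 9]
Pass 1: [18, 35, 95, 68, 88, 55, 9, 96] (5 swaps)

After 1 pass: [18, 35, 95, 68, 88, 55, 9, 96]


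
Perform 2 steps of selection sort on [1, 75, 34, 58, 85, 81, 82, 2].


Initial: [1, 75, 34, 58, 85, 81, 82, 2]
Step 1: min=1 at 0
  Swap: [1, 75, 34, 58, 85, 81, 82, 2]
Step 2: min=2 at 7
  Swap: [1, 2, 34, 58, 85, 81, 82, 75]

After 2 steps: [1, 2, 34, 58, 85, 81, 82, 75]


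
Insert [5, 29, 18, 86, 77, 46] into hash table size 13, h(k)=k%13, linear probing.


Insert 5: h=5 -> slot 5
Insert 29: h=3 -> slot 3
Insert 18: h=5, 1 probes -> slot 6
Insert 86: h=8 -> slot 8
Insert 77: h=12 -> slot 12
Insert 46: h=7 -> slot 7

Table: [None, None, None, 29, None, 5, 18, 46, 86, None, None, None, 77]


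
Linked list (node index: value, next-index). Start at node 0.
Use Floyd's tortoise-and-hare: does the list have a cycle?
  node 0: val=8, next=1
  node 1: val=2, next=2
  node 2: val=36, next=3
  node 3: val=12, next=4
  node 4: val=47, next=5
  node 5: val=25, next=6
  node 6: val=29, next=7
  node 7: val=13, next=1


Floyd's tortoise (slow, +1) and hare (fast, +2):
  init: slow=0, fast=0
  step 1: slow=1, fast=2
  step 2: slow=2, fast=4
  step 3: slow=3, fast=6
  step 4: slow=4, fast=1
  step 5: slow=5, fast=3
  step 6: slow=6, fast=5
  step 7: slow=7, fast=7
  slow == fast at node 7: cycle detected

Cycle: yes


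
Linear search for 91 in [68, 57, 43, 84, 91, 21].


i=0: 68!=91
i=1: 57!=91
i=2: 43!=91
i=3: 84!=91
i=4: 91==91 found!

Found at 4, 5 comps


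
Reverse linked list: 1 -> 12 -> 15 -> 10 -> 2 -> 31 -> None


Step 1: curr=1, set curr.next=prev(None) | reversed so far: 1
Step 2: curr=12, set curr.next=prev(1) | reversed so far: 12 -> 1
Step 3: curr=15, set curr.next=prev(12) | reversed so far: 15 -> 12 -> 1
Step 4: curr=10, set curr.next=prev(15) | reversed so far: 10 -> 15 -> 12 -> 1
Step 5: curr=2, set curr.next=prev(10) | reversed so far: 2 -> 10 -> 15 -> 12 -> 1
Step 6: curr=31, set curr.next=prev(2) | reversed so far: 31 -> 2 -> 10 -> 15 -> 12 -> 1

31 -> 2 -> 10 -> 15 -> 12 -> 1 -> None


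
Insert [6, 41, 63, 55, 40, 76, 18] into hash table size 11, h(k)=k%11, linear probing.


Insert 6: h=6 -> slot 6
Insert 41: h=8 -> slot 8
Insert 63: h=8, 1 probes -> slot 9
Insert 55: h=0 -> slot 0
Insert 40: h=7 -> slot 7
Insert 76: h=10 -> slot 10
Insert 18: h=7, 5 probes -> slot 1

Table: [55, 18, None, None, None, None, 6, 40, 41, 63, 76]


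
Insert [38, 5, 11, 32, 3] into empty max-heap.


Insert 38: [38]
Insert 5: [38, 5]
Insert 11: [38, 5, 11]
Insert 32: [38, 32, 11, 5]
Insert 3: [38, 32, 11, 5, 3]

Final heap: [38, 32, 11, 5, 3]


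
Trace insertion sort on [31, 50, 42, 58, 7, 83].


Initial: [31, 50, 42, 58, 7, 83]
Insert 50: [31, 50, 42, 58, 7, 83]
Insert 42: [31, 42, 50, 58, 7, 83]
Insert 58: [31, 42, 50, 58, 7, 83]
Insert 7: [7, 31, 42, 50, 58, 83]
Insert 83: [7, 31, 42, 50, 58, 83]

Sorted: [7, 31, 42, 50, 58, 83]


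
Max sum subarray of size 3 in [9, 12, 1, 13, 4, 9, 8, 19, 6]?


[0:3]: 22
[1:4]: 26
[2:5]: 18
[3:6]: 26
[4:7]: 21
[5:8]: 36
[6:9]: 33

Max: 36 at [5:8]


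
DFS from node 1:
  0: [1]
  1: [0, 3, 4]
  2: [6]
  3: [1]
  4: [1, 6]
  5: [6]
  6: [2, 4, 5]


Visit 1, push [4, 3, 0]
Visit 0, push []
Visit 3, push []
Visit 4, push [6]
Visit 6, push [5, 2]
Visit 2, push []
Visit 5, push []

DFS order: [1, 0, 3, 4, 6, 2, 5]


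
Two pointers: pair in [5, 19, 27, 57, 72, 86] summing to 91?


lo=0(5)+hi=5(86)=91

Yes: 5+86=91


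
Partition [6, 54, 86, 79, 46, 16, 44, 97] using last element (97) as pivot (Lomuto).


Pivot: 97
  6 <= 97: advance i (no swap)
  54 <= 97: advance i (no swap)
  86 <= 97: advance i (no swap)
  79 <= 97: advance i (no swap)
  46 <= 97: advance i (no swap)
  16 <= 97: advance i (no swap)
  44 <= 97: advance i (no swap)
Place pivot at 7: [6, 54, 86, 79, 46, 16, 44, 97]

Partitioned: [6, 54, 86, 79, 46, 16, 44, 97]


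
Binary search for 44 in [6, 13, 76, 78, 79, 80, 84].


Step 1: lo=0, hi=6, mid=3, val=78
Step 2: lo=0, hi=2, mid=1, val=13
Step 3: lo=2, hi=2, mid=2, val=76

Not found


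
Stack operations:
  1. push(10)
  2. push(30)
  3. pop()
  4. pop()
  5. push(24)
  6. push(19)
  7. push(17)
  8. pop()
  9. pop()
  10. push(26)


push(10) -> [10]
push(30) -> [10, 30]
pop()->30, [10]
pop()->10, []
push(24) -> [24]
push(19) -> [24, 19]
push(17) -> [24, 19, 17]
pop()->17, [24, 19]
pop()->19, [24]
push(26) -> [24, 26]

Final stack: [24, 26]


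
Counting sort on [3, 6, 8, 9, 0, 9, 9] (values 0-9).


Input: [3, 6, 8, 9, 0, 9, 9]
Counts: [1, 0, 0, 1, 0, 0, 1, 0, 1, 3]

Sorted: [0, 3, 6, 8, 9, 9, 9]


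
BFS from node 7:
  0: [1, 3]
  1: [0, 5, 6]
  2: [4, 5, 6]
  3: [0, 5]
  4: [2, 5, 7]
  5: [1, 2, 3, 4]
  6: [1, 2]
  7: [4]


Visit 7, enqueue [4]
Visit 4, enqueue [2, 5]
Visit 2, enqueue [6]
Visit 5, enqueue [1, 3]
Visit 6, enqueue []
Visit 1, enqueue [0]
Visit 3, enqueue []
Visit 0, enqueue []

BFS order: [7, 4, 2, 5, 6, 1, 3, 0]


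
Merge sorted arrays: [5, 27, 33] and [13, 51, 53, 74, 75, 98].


Take 5 from A
Take 13 from B
Take 27 from A
Take 33 from A

Merged: [5, 13, 27, 33, 51, 53, 74, 75, 98]


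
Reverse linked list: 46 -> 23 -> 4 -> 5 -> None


Step 1: curr=46, set curr.next=prev(None) | reversed so far: 46
Step 2: curr=23, set curr.next=prev(46) | reversed so far: 23 -> 46
Step 3: curr=4, set curr.next=prev(23) | reversed so far: 4 -> 23 -> 46
Step 4: curr=5, set curr.next=prev(4) | reversed so far: 5 -> 4 -> 23 -> 46

5 -> 4 -> 23 -> 46 -> None


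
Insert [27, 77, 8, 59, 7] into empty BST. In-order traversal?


Insert 27: root
Insert 77: R from 27
Insert 8: L from 27
Insert 59: R from 27 -> L from 77
Insert 7: L from 27 -> L from 8

In-order: [7, 8, 27, 59, 77]


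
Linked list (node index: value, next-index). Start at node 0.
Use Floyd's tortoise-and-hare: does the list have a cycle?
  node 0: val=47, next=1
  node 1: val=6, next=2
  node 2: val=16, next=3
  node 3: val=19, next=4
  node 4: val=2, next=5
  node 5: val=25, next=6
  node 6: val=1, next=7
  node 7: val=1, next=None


Floyd's tortoise (slow, +1) and hare (fast, +2):
  init: slow=0, fast=0
  step 1: slow=1, fast=2
  step 2: slow=2, fast=4
  step 3: slow=3, fast=6
  step 4: fast 6->7->None, no cycle

Cycle: no


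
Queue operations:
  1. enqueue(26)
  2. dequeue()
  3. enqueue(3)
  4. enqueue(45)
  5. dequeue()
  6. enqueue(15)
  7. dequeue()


enqueue(26) -> [26]
dequeue()->26, []
enqueue(3) -> [3]
enqueue(45) -> [3, 45]
dequeue()->3, [45]
enqueue(15) -> [45, 15]
dequeue()->45, [15]

Final queue: [15]


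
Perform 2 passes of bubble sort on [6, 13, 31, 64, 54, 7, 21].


Initial: [6, 13, 31, 64, 54, 7, 21]
Pass 1: [6, 13, 31, 54, 7, 21, 64] (3 swaps)
Pass 2: [6, 13, 31, 7, 21, 54, 64] (2 swaps)

After 2 passes: [6, 13, 31, 7, 21, 54, 64]


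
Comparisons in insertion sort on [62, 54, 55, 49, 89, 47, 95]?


Algorithm: insertion sort
Input: [62, 54, 55, 49, 89, 47, 95]
Sorted: [47, 49, 54, 55, 62, 89, 95]

13


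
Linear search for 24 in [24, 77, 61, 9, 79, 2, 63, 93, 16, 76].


i=0: 24==24 found!

Found at 0, 1 comps


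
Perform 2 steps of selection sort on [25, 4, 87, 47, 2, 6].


Initial: [25, 4, 87, 47, 2, 6]
Step 1: min=2 at 4
  Swap: [2, 4, 87, 47, 25, 6]
Step 2: min=4 at 1
  Swap: [2, 4, 87, 47, 25, 6]

After 2 steps: [2, 4, 87, 47, 25, 6]


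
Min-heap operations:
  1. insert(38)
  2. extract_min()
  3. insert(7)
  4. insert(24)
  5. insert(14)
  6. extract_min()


insert(38) -> [38]
extract_min()->38, []
insert(7) -> [7]
insert(24) -> [7, 24]
insert(14) -> [7, 24, 14]
extract_min()->7, [14, 24]

Final heap: [14, 24]


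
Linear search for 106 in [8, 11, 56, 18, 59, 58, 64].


i=0: 8!=106
i=1: 11!=106
i=2: 56!=106
i=3: 18!=106
i=4: 59!=106
i=5: 58!=106
i=6: 64!=106

Not found, 7 comps


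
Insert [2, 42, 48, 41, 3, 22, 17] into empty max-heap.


Insert 2: [2]
Insert 42: [42, 2]
Insert 48: [48, 2, 42]
Insert 41: [48, 41, 42, 2]
Insert 3: [48, 41, 42, 2, 3]
Insert 22: [48, 41, 42, 2, 3, 22]
Insert 17: [48, 41, 42, 2, 3, 22, 17]

Final heap: [48, 41, 42, 2, 3, 22, 17]


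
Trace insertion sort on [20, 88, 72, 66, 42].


Initial: [20, 88, 72, 66, 42]
Insert 88: [20, 88, 72, 66, 42]
Insert 72: [20, 72, 88, 66, 42]
Insert 66: [20, 66, 72, 88, 42]
Insert 42: [20, 42, 66, 72, 88]

Sorted: [20, 42, 66, 72, 88]


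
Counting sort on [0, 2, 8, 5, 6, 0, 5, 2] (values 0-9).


Input: [0, 2, 8, 5, 6, 0, 5, 2]
Counts: [2, 0, 2, 0, 0, 2, 1, 0, 1, 0]

Sorted: [0, 0, 2, 2, 5, 5, 6, 8]


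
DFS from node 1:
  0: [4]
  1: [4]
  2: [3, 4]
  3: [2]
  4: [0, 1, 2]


Visit 1, push [4]
Visit 4, push [2, 0]
Visit 0, push []
Visit 2, push [3]
Visit 3, push []

DFS order: [1, 4, 0, 2, 3]


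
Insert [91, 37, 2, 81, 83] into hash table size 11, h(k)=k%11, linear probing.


Insert 91: h=3 -> slot 3
Insert 37: h=4 -> slot 4
Insert 2: h=2 -> slot 2
Insert 81: h=4, 1 probes -> slot 5
Insert 83: h=6 -> slot 6

Table: [None, None, 2, 91, 37, 81, 83, None, None, None, None]


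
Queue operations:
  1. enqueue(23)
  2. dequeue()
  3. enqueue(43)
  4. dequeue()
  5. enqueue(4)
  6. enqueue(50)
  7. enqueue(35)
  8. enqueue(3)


enqueue(23) -> [23]
dequeue()->23, []
enqueue(43) -> [43]
dequeue()->43, []
enqueue(4) -> [4]
enqueue(50) -> [4, 50]
enqueue(35) -> [4, 50, 35]
enqueue(3) -> [4, 50, 35, 3]

Final queue: [4, 50, 35, 3]


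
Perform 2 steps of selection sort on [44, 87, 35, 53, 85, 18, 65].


Initial: [44, 87, 35, 53, 85, 18, 65]
Step 1: min=18 at 5
  Swap: [18, 87, 35, 53, 85, 44, 65]
Step 2: min=35 at 2
  Swap: [18, 35, 87, 53, 85, 44, 65]

After 2 steps: [18, 35, 87, 53, 85, 44, 65]


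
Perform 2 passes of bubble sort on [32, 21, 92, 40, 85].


Initial: [32, 21, 92, 40, 85]
Pass 1: [21, 32, 40, 85, 92] (3 swaps)
Pass 2: [21, 32, 40, 85, 92] (0 swaps)

After 2 passes: [21, 32, 40, 85, 92]


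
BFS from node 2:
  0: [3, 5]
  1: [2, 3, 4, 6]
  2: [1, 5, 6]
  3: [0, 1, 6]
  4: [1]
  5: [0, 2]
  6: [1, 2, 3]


Visit 2, enqueue [1, 5, 6]
Visit 1, enqueue [3, 4]
Visit 5, enqueue [0]
Visit 6, enqueue []
Visit 3, enqueue []
Visit 4, enqueue []
Visit 0, enqueue []

BFS order: [2, 1, 5, 6, 3, 4, 0]


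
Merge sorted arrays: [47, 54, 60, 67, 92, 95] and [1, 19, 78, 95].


Take 1 from B
Take 19 from B
Take 47 from A
Take 54 from A
Take 60 from A
Take 67 from A
Take 78 from B
Take 92 from A
Take 95 from A

Merged: [1, 19, 47, 54, 60, 67, 78, 92, 95, 95]


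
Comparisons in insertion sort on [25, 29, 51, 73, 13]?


Algorithm: insertion sort
Input: [25, 29, 51, 73, 13]
Sorted: [13, 25, 29, 51, 73]

7


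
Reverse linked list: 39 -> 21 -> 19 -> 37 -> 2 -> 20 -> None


Step 1: curr=39, set curr.next=prev(None) | reversed so far: 39
Step 2: curr=21, set curr.next=prev(39) | reversed so far: 21 -> 39
Step 3: curr=19, set curr.next=prev(21) | reversed so far: 19 -> 21 -> 39
Step 4: curr=37, set curr.next=prev(19) | reversed so far: 37 -> 19 -> 21 -> 39
Step 5: curr=2, set curr.next=prev(37) | reversed so far: 2 -> 37 -> 19 -> 21 -> 39
Step 6: curr=20, set curr.next=prev(2) | reversed so far: 20 -> 2 -> 37 -> 19 -> 21 -> 39

20 -> 2 -> 37 -> 19 -> 21 -> 39 -> None


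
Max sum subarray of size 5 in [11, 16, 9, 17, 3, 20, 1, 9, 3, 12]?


[0:5]: 56
[1:6]: 65
[2:7]: 50
[3:8]: 50
[4:9]: 36
[5:10]: 45

Max: 65 at [1:6]


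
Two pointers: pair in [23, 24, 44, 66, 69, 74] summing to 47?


lo=0(23)+hi=5(74)=97
lo=0(23)+hi=4(69)=92
lo=0(23)+hi=3(66)=89
lo=0(23)+hi=2(44)=67
lo=0(23)+hi=1(24)=47

Yes: 23+24=47


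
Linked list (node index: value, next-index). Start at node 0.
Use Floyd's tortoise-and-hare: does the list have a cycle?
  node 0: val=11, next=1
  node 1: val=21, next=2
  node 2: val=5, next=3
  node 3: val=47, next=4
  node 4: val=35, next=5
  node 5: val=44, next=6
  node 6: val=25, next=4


Floyd's tortoise (slow, +1) and hare (fast, +2):
  init: slow=0, fast=0
  step 1: slow=1, fast=2
  step 2: slow=2, fast=4
  step 3: slow=3, fast=6
  step 4: slow=4, fast=5
  step 5: slow=5, fast=4
  step 6: slow=6, fast=6
  slow == fast at node 6: cycle detected

Cycle: yes


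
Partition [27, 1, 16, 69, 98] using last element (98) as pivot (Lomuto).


Pivot: 98
  27 <= 98: advance i (no swap)
  1 <= 98: advance i (no swap)
  16 <= 98: advance i (no swap)
  69 <= 98: advance i (no swap)
Place pivot at 4: [27, 1, 16, 69, 98]

Partitioned: [27, 1, 16, 69, 98]


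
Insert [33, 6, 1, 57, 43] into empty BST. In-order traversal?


Insert 33: root
Insert 6: L from 33
Insert 1: L from 33 -> L from 6
Insert 57: R from 33
Insert 43: R from 33 -> L from 57

In-order: [1, 6, 33, 43, 57]


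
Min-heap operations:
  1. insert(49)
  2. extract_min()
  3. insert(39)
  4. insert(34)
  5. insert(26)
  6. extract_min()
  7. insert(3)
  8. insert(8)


insert(49) -> [49]
extract_min()->49, []
insert(39) -> [39]
insert(34) -> [34, 39]
insert(26) -> [26, 39, 34]
extract_min()->26, [34, 39]
insert(3) -> [3, 39, 34]
insert(8) -> [3, 8, 34, 39]

Final heap: [3, 8, 34, 39]


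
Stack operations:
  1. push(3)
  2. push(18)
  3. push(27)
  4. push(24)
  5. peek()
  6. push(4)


push(3) -> [3]
push(18) -> [3, 18]
push(27) -> [3, 18, 27]
push(24) -> [3, 18, 27, 24]
peek()->24
push(4) -> [3, 18, 27, 24, 4]

Final stack: [3, 18, 27, 24, 4]


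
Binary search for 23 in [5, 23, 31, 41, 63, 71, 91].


Step 1: lo=0, hi=6, mid=3, val=41
Step 2: lo=0, hi=2, mid=1, val=23

Found at index 1


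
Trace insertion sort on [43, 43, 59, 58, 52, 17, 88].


Initial: [43, 43, 59, 58, 52, 17, 88]
Insert 43: [43, 43, 59, 58, 52, 17, 88]
Insert 59: [43, 43, 59, 58, 52, 17, 88]
Insert 58: [43, 43, 58, 59, 52, 17, 88]
Insert 52: [43, 43, 52, 58, 59, 17, 88]
Insert 17: [17, 43, 43, 52, 58, 59, 88]
Insert 88: [17, 43, 43, 52, 58, 59, 88]

Sorted: [17, 43, 43, 52, 58, 59, 88]


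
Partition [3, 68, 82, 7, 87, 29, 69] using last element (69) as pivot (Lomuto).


Pivot: 69
  3 <= 69: advance i (no swap)
  68 <= 69: advance i (no swap)
  7 <= 69: swap -> [3, 68, 7, 82, 87, 29, 69]
  29 <= 69: swap -> [3, 68, 7, 29, 87, 82, 69]
Place pivot at 4: [3, 68, 7, 29, 69, 82, 87]

Partitioned: [3, 68, 7, 29, 69, 82, 87]


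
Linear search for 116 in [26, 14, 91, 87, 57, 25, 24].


i=0: 26!=116
i=1: 14!=116
i=2: 91!=116
i=3: 87!=116
i=4: 57!=116
i=5: 25!=116
i=6: 24!=116

Not found, 7 comps


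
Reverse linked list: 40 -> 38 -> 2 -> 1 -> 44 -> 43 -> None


Step 1: curr=40, set curr.next=prev(None) | reversed so far: 40
Step 2: curr=38, set curr.next=prev(40) | reversed so far: 38 -> 40
Step 3: curr=2, set curr.next=prev(38) | reversed so far: 2 -> 38 -> 40
Step 4: curr=1, set curr.next=prev(2) | reversed so far: 1 -> 2 -> 38 -> 40
Step 5: curr=44, set curr.next=prev(1) | reversed so far: 44 -> 1 -> 2 -> 38 -> 40
Step 6: curr=43, set curr.next=prev(44) | reversed so far: 43 -> 44 -> 1 -> 2 -> 38 -> 40

43 -> 44 -> 1 -> 2 -> 38 -> 40 -> None


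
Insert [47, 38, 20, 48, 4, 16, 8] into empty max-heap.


Insert 47: [47]
Insert 38: [47, 38]
Insert 20: [47, 38, 20]
Insert 48: [48, 47, 20, 38]
Insert 4: [48, 47, 20, 38, 4]
Insert 16: [48, 47, 20, 38, 4, 16]
Insert 8: [48, 47, 20, 38, 4, 16, 8]

Final heap: [48, 47, 20, 38, 4, 16, 8]


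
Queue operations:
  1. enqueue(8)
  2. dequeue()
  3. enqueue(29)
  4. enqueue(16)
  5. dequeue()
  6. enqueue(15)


enqueue(8) -> [8]
dequeue()->8, []
enqueue(29) -> [29]
enqueue(16) -> [29, 16]
dequeue()->29, [16]
enqueue(15) -> [16, 15]

Final queue: [16, 15]


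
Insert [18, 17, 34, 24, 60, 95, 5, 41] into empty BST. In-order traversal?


Insert 18: root
Insert 17: L from 18
Insert 34: R from 18
Insert 24: R from 18 -> L from 34
Insert 60: R from 18 -> R from 34
Insert 95: R from 18 -> R from 34 -> R from 60
Insert 5: L from 18 -> L from 17
Insert 41: R from 18 -> R from 34 -> L from 60

In-order: [5, 17, 18, 24, 34, 41, 60, 95]


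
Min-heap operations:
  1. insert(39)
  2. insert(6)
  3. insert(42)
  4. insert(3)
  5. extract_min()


insert(39) -> [39]
insert(6) -> [6, 39]
insert(42) -> [6, 39, 42]
insert(3) -> [3, 6, 42, 39]
extract_min()->3, [6, 39, 42]

Final heap: [6, 39, 42]


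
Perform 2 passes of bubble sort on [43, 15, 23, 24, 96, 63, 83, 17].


Initial: [43, 15, 23, 24, 96, 63, 83, 17]
Pass 1: [15, 23, 24, 43, 63, 83, 17, 96] (6 swaps)
Pass 2: [15, 23, 24, 43, 63, 17, 83, 96] (1 swaps)

After 2 passes: [15, 23, 24, 43, 63, 17, 83, 96]


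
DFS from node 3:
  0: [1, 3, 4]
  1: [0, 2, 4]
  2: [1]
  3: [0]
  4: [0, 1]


Visit 3, push [0]
Visit 0, push [4, 1]
Visit 1, push [4, 2]
Visit 2, push []
Visit 4, push []

DFS order: [3, 0, 1, 2, 4]


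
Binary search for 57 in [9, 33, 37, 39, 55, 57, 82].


Step 1: lo=0, hi=6, mid=3, val=39
Step 2: lo=4, hi=6, mid=5, val=57

Found at index 5


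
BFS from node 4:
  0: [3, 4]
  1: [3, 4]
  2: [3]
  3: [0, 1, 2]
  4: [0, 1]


Visit 4, enqueue [0, 1]
Visit 0, enqueue [3]
Visit 1, enqueue []
Visit 3, enqueue [2]
Visit 2, enqueue []

BFS order: [4, 0, 1, 3, 2]


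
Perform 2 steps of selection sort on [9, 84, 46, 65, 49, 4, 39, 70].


Initial: [9, 84, 46, 65, 49, 4, 39, 70]
Step 1: min=4 at 5
  Swap: [4, 84, 46, 65, 49, 9, 39, 70]
Step 2: min=9 at 5
  Swap: [4, 9, 46, 65, 49, 84, 39, 70]

After 2 steps: [4, 9, 46, 65, 49, 84, 39, 70]


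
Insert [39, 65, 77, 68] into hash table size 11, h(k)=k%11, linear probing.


Insert 39: h=6 -> slot 6
Insert 65: h=10 -> slot 10
Insert 77: h=0 -> slot 0
Insert 68: h=2 -> slot 2

Table: [77, None, 68, None, None, None, 39, None, None, None, 65]


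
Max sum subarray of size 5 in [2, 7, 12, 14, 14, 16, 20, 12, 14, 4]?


[0:5]: 49
[1:6]: 63
[2:7]: 76
[3:8]: 76
[4:9]: 76
[5:10]: 66

Max: 76 at [2:7]


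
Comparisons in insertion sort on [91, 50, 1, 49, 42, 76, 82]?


Algorithm: insertion sort
Input: [91, 50, 1, 49, 42, 76, 82]
Sorted: [1, 42, 49, 50, 76, 82, 91]

14


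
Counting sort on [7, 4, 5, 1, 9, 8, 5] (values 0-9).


Input: [7, 4, 5, 1, 9, 8, 5]
Counts: [0, 1, 0, 0, 1, 2, 0, 1, 1, 1]

Sorted: [1, 4, 5, 5, 7, 8, 9]


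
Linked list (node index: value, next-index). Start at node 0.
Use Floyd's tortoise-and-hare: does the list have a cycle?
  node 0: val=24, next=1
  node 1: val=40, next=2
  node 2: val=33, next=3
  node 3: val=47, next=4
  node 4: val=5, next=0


Floyd's tortoise (slow, +1) and hare (fast, +2):
  init: slow=0, fast=0
  step 1: slow=1, fast=2
  step 2: slow=2, fast=4
  step 3: slow=3, fast=1
  step 4: slow=4, fast=3
  step 5: slow=0, fast=0
  slow == fast at node 0: cycle detected

Cycle: yes


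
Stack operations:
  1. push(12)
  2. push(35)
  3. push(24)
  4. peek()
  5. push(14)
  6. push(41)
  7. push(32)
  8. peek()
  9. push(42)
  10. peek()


push(12) -> [12]
push(35) -> [12, 35]
push(24) -> [12, 35, 24]
peek()->24
push(14) -> [12, 35, 24, 14]
push(41) -> [12, 35, 24, 14, 41]
push(32) -> [12, 35, 24, 14, 41, 32]
peek()->32
push(42) -> [12, 35, 24, 14, 41, 32, 42]
peek()->42

Final stack: [12, 35, 24, 14, 41, 32, 42]


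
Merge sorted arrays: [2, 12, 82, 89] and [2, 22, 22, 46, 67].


Take 2 from A
Take 2 from B
Take 12 from A
Take 22 from B
Take 22 from B
Take 46 from B
Take 67 from B

Merged: [2, 2, 12, 22, 22, 46, 67, 82, 89]


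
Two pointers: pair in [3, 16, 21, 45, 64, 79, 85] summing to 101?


lo=0(3)+hi=6(85)=88
lo=1(16)+hi=6(85)=101

Yes: 16+85=101


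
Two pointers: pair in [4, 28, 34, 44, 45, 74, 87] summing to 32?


lo=0(4)+hi=6(87)=91
lo=0(4)+hi=5(74)=78
lo=0(4)+hi=4(45)=49
lo=0(4)+hi=3(44)=48
lo=0(4)+hi=2(34)=38
lo=0(4)+hi=1(28)=32

Yes: 4+28=32


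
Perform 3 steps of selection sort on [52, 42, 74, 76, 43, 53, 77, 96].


Initial: [52, 42, 74, 76, 43, 53, 77, 96]
Step 1: min=42 at 1
  Swap: [42, 52, 74, 76, 43, 53, 77, 96]
Step 2: min=43 at 4
  Swap: [42, 43, 74, 76, 52, 53, 77, 96]
Step 3: min=52 at 4
  Swap: [42, 43, 52, 76, 74, 53, 77, 96]

After 3 steps: [42, 43, 52, 76, 74, 53, 77, 96]


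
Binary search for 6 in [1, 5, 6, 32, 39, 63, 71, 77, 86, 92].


Step 1: lo=0, hi=9, mid=4, val=39
Step 2: lo=0, hi=3, mid=1, val=5
Step 3: lo=2, hi=3, mid=2, val=6

Found at index 2


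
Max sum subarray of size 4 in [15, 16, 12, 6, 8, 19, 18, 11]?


[0:4]: 49
[1:5]: 42
[2:6]: 45
[3:7]: 51
[4:8]: 56

Max: 56 at [4:8]


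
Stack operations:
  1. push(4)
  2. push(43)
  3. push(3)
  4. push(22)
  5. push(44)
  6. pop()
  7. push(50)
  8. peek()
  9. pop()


push(4) -> [4]
push(43) -> [4, 43]
push(3) -> [4, 43, 3]
push(22) -> [4, 43, 3, 22]
push(44) -> [4, 43, 3, 22, 44]
pop()->44, [4, 43, 3, 22]
push(50) -> [4, 43, 3, 22, 50]
peek()->50
pop()->50, [4, 43, 3, 22]

Final stack: [4, 43, 3, 22]


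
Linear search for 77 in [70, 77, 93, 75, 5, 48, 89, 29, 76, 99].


i=0: 70!=77
i=1: 77==77 found!

Found at 1, 2 comps


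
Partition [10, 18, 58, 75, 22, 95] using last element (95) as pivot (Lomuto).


Pivot: 95
  10 <= 95: advance i (no swap)
  18 <= 95: advance i (no swap)
  58 <= 95: advance i (no swap)
  75 <= 95: advance i (no swap)
  22 <= 95: advance i (no swap)
Place pivot at 5: [10, 18, 58, 75, 22, 95]

Partitioned: [10, 18, 58, 75, 22, 95]


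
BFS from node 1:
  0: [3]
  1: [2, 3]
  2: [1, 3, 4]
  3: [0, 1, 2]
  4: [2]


Visit 1, enqueue [2, 3]
Visit 2, enqueue [4]
Visit 3, enqueue [0]
Visit 4, enqueue []
Visit 0, enqueue []

BFS order: [1, 2, 3, 4, 0]


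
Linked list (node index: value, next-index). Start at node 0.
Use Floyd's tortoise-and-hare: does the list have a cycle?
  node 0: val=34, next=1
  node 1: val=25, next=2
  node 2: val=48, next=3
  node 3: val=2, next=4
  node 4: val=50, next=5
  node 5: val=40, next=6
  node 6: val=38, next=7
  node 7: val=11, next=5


Floyd's tortoise (slow, +1) and hare (fast, +2):
  init: slow=0, fast=0
  step 1: slow=1, fast=2
  step 2: slow=2, fast=4
  step 3: slow=3, fast=6
  step 4: slow=4, fast=5
  step 5: slow=5, fast=7
  step 6: slow=6, fast=6
  slow == fast at node 6: cycle detected

Cycle: yes


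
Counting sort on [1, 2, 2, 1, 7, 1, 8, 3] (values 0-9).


Input: [1, 2, 2, 1, 7, 1, 8, 3]
Counts: [0, 3, 2, 1, 0, 0, 0, 1, 1, 0]

Sorted: [1, 1, 1, 2, 2, 3, 7, 8]


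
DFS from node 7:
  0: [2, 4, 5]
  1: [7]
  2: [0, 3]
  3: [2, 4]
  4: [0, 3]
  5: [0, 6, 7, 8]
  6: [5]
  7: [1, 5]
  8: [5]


Visit 7, push [5, 1]
Visit 1, push []
Visit 5, push [8, 6, 0]
Visit 0, push [4, 2]
Visit 2, push [3]
Visit 3, push [4]
Visit 4, push []
Visit 6, push []
Visit 8, push []

DFS order: [7, 1, 5, 0, 2, 3, 4, 6, 8]


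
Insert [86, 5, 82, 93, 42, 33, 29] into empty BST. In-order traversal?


Insert 86: root
Insert 5: L from 86
Insert 82: L from 86 -> R from 5
Insert 93: R from 86
Insert 42: L from 86 -> R from 5 -> L from 82
Insert 33: L from 86 -> R from 5 -> L from 82 -> L from 42
Insert 29: L from 86 -> R from 5 -> L from 82 -> L from 42 -> L from 33

In-order: [5, 29, 33, 42, 82, 86, 93]


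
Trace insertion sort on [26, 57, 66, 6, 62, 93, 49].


Initial: [26, 57, 66, 6, 62, 93, 49]
Insert 57: [26, 57, 66, 6, 62, 93, 49]
Insert 66: [26, 57, 66, 6, 62, 93, 49]
Insert 6: [6, 26, 57, 66, 62, 93, 49]
Insert 62: [6, 26, 57, 62, 66, 93, 49]
Insert 93: [6, 26, 57, 62, 66, 93, 49]
Insert 49: [6, 26, 49, 57, 62, 66, 93]

Sorted: [6, 26, 49, 57, 62, 66, 93]


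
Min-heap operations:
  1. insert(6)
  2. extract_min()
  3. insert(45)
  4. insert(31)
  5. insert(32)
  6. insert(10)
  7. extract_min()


insert(6) -> [6]
extract_min()->6, []
insert(45) -> [45]
insert(31) -> [31, 45]
insert(32) -> [31, 45, 32]
insert(10) -> [10, 31, 32, 45]
extract_min()->10, [31, 45, 32]

Final heap: [31, 45, 32]


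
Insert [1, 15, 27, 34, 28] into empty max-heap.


Insert 1: [1]
Insert 15: [15, 1]
Insert 27: [27, 1, 15]
Insert 34: [34, 27, 15, 1]
Insert 28: [34, 28, 15, 1, 27]

Final heap: [34, 28, 15, 1, 27]


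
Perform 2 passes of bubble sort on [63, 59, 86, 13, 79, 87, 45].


Initial: [63, 59, 86, 13, 79, 87, 45]
Pass 1: [59, 63, 13, 79, 86, 45, 87] (4 swaps)
Pass 2: [59, 13, 63, 79, 45, 86, 87] (2 swaps)

After 2 passes: [59, 13, 63, 79, 45, 86, 87]


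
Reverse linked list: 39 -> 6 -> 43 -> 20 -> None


Step 1: curr=39, set curr.next=prev(None) | reversed so far: 39
Step 2: curr=6, set curr.next=prev(39) | reversed so far: 6 -> 39
Step 3: curr=43, set curr.next=prev(6) | reversed so far: 43 -> 6 -> 39
Step 4: curr=20, set curr.next=prev(43) | reversed so far: 20 -> 43 -> 6 -> 39

20 -> 43 -> 6 -> 39 -> None


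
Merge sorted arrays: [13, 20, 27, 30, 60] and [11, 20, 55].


Take 11 from B
Take 13 from A
Take 20 from A
Take 20 from B
Take 27 from A
Take 30 from A
Take 55 from B

Merged: [11, 13, 20, 20, 27, 30, 55, 60]


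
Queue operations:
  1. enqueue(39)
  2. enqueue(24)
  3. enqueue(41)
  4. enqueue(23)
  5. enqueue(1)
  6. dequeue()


enqueue(39) -> [39]
enqueue(24) -> [39, 24]
enqueue(41) -> [39, 24, 41]
enqueue(23) -> [39, 24, 41, 23]
enqueue(1) -> [39, 24, 41, 23, 1]
dequeue()->39, [24, 41, 23, 1]

Final queue: [24, 41, 23, 1]


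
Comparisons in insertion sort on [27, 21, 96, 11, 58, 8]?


Algorithm: insertion sort
Input: [27, 21, 96, 11, 58, 8]
Sorted: [8, 11, 21, 27, 58, 96]

12


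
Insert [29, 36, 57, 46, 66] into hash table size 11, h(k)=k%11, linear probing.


Insert 29: h=7 -> slot 7
Insert 36: h=3 -> slot 3
Insert 57: h=2 -> slot 2
Insert 46: h=2, 2 probes -> slot 4
Insert 66: h=0 -> slot 0

Table: [66, None, 57, 36, 46, None, None, 29, None, None, None]


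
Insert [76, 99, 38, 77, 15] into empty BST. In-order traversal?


Insert 76: root
Insert 99: R from 76
Insert 38: L from 76
Insert 77: R from 76 -> L from 99
Insert 15: L from 76 -> L from 38

In-order: [15, 38, 76, 77, 99]


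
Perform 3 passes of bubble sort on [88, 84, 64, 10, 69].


Initial: [88, 84, 64, 10, 69]
Pass 1: [84, 64, 10, 69, 88] (4 swaps)
Pass 2: [64, 10, 69, 84, 88] (3 swaps)
Pass 3: [10, 64, 69, 84, 88] (1 swaps)

After 3 passes: [10, 64, 69, 84, 88]


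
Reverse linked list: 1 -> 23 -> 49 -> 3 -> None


Step 1: curr=1, set curr.next=prev(None) | reversed so far: 1
Step 2: curr=23, set curr.next=prev(1) | reversed so far: 23 -> 1
Step 3: curr=49, set curr.next=prev(23) | reversed so far: 49 -> 23 -> 1
Step 4: curr=3, set curr.next=prev(49) | reversed so far: 3 -> 49 -> 23 -> 1

3 -> 49 -> 23 -> 1 -> None


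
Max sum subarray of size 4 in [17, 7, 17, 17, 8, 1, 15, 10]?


[0:4]: 58
[1:5]: 49
[2:6]: 43
[3:7]: 41
[4:8]: 34

Max: 58 at [0:4]


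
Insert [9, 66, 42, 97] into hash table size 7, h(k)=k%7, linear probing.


Insert 9: h=2 -> slot 2
Insert 66: h=3 -> slot 3
Insert 42: h=0 -> slot 0
Insert 97: h=6 -> slot 6

Table: [42, None, 9, 66, None, None, 97]


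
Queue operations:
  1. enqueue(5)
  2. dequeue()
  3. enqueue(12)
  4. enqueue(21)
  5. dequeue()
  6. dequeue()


enqueue(5) -> [5]
dequeue()->5, []
enqueue(12) -> [12]
enqueue(21) -> [12, 21]
dequeue()->12, [21]
dequeue()->21, []

Final queue: []


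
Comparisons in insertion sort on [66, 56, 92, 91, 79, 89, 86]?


Algorithm: insertion sort
Input: [66, 56, 92, 91, 79, 89, 86]
Sorted: [56, 66, 79, 86, 89, 91, 92]

14


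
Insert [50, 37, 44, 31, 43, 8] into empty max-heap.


Insert 50: [50]
Insert 37: [50, 37]
Insert 44: [50, 37, 44]
Insert 31: [50, 37, 44, 31]
Insert 43: [50, 43, 44, 31, 37]
Insert 8: [50, 43, 44, 31, 37, 8]

Final heap: [50, 43, 44, 31, 37, 8]


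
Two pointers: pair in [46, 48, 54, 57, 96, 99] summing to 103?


lo=0(46)+hi=5(99)=145
lo=0(46)+hi=4(96)=142
lo=0(46)+hi=3(57)=103

Yes: 46+57=103


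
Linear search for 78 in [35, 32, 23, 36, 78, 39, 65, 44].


i=0: 35!=78
i=1: 32!=78
i=2: 23!=78
i=3: 36!=78
i=4: 78==78 found!

Found at 4, 5 comps


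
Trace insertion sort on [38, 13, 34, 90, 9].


Initial: [38, 13, 34, 90, 9]
Insert 13: [13, 38, 34, 90, 9]
Insert 34: [13, 34, 38, 90, 9]
Insert 90: [13, 34, 38, 90, 9]
Insert 9: [9, 13, 34, 38, 90]

Sorted: [9, 13, 34, 38, 90]


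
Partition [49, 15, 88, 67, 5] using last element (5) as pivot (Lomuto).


Pivot: 5
Place pivot at 0: [5, 15, 88, 67, 49]

Partitioned: [5, 15, 88, 67, 49]


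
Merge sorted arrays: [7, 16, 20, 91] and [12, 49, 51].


Take 7 from A
Take 12 from B
Take 16 from A
Take 20 from A
Take 49 from B
Take 51 from B

Merged: [7, 12, 16, 20, 49, 51, 91]


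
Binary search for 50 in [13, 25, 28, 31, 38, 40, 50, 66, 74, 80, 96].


Step 1: lo=0, hi=10, mid=5, val=40
Step 2: lo=6, hi=10, mid=8, val=74
Step 3: lo=6, hi=7, mid=6, val=50

Found at index 6


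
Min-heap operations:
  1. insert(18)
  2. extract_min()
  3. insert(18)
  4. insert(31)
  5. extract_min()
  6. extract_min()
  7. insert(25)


insert(18) -> [18]
extract_min()->18, []
insert(18) -> [18]
insert(31) -> [18, 31]
extract_min()->18, [31]
extract_min()->31, []
insert(25) -> [25]

Final heap: [25]


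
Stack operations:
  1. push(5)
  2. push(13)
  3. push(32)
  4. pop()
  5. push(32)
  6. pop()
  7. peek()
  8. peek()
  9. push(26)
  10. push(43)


push(5) -> [5]
push(13) -> [5, 13]
push(32) -> [5, 13, 32]
pop()->32, [5, 13]
push(32) -> [5, 13, 32]
pop()->32, [5, 13]
peek()->13
peek()->13
push(26) -> [5, 13, 26]
push(43) -> [5, 13, 26, 43]

Final stack: [5, 13, 26, 43]


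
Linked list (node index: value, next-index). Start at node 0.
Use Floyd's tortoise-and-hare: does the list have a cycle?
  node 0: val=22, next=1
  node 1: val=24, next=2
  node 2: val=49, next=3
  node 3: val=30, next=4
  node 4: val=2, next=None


Floyd's tortoise (slow, +1) and hare (fast, +2):
  init: slow=0, fast=0
  step 1: slow=1, fast=2
  step 2: slow=2, fast=4
  step 3: fast -> None, no cycle

Cycle: no


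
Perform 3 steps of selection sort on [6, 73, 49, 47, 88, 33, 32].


Initial: [6, 73, 49, 47, 88, 33, 32]
Step 1: min=6 at 0
  Swap: [6, 73, 49, 47, 88, 33, 32]
Step 2: min=32 at 6
  Swap: [6, 32, 49, 47, 88, 33, 73]
Step 3: min=33 at 5
  Swap: [6, 32, 33, 47, 88, 49, 73]

After 3 steps: [6, 32, 33, 47, 88, 49, 73]


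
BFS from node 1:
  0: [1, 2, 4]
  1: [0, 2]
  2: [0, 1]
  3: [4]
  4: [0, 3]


Visit 1, enqueue [0, 2]
Visit 0, enqueue [4]
Visit 2, enqueue []
Visit 4, enqueue [3]
Visit 3, enqueue []

BFS order: [1, 0, 2, 4, 3]


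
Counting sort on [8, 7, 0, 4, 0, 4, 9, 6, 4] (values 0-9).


Input: [8, 7, 0, 4, 0, 4, 9, 6, 4]
Counts: [2, 0, 0, 0, 3, 0, 1, 1, 1, 1]

Sorted: [0, 0, 4, 4, 4, 6, 7, 8, 9]


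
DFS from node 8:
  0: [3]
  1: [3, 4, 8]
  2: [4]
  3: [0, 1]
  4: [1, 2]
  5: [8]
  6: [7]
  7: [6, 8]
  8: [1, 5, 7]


Visit 8, push [7, 5, 1]
Visit 1, push [4, 3]
Visit 3, push [0]
Visit 0, push []
Visit 4, push [2]
Visit 2, push []
Visit 5, push []
Visit 7, push [6]
Visit 6, push []

DFS order: [8, 1, 3, 0, 4, 2, 5, 7, 6]


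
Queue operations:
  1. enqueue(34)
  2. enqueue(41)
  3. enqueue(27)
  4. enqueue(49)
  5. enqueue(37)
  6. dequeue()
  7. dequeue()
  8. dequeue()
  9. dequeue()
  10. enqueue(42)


enqueue(34) -> [34]
enqueue(41) -> [34, 41]
enqueue(27) -> [34, 41, 27]
enqueue(49) -> [34, 41, 27, 49]
enqueue(37) -> [34, 41, 27, 49, 37]
dequeue()->34, [41, 27, 49, 37]
dequeue()->41, [27, 49, 37]
dequeue()->27, [49, 37]
dequeue()->49, [37]
enqueue(42) -> [37, 42]

Final queue: [37, 42]


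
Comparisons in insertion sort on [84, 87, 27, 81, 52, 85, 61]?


Algorithm: insertion sort
Input: [84, 87, 27, 81, 52, 85, 61]
Sorted: [27, 52, 61, 81, 84, 85, 87]

17


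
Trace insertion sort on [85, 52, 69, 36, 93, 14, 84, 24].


Initial: [85, 52, 69, 36, 93, 14, 84, 24]
Insert 52: [52, 85, 69, 36, 93, 14, 84, 24]
Insert 69: [52, 69, 85, 36, 93, 14, 84, 24]
Insert 36: [36, 52, 69, 85, 93, 14, 84, 24]
Insert 93: [36, 52, 69, 85, 93, 14, 84, 24]
Insert 14: [14, 36, 52, 69, 85, 93, 84, 24]
Insert 84: [14, 36, 52, 69, 84, 85, 93, 24]
Insert 24: [14, 24, 36, 52, 69, 84, 85, 93]

Sorted: [14, 24, 36, 52, 69, 84, 85, 93]


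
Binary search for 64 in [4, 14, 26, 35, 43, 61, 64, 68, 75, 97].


Step 1: lo=0, hi=9, mid=4, val=43
Step 2: lo=5, hi=9, mid=7, val=68
Step 3: lo=5, hi=6, mid=5, val=61
Step 4: lo=6, hi=6, mid=6, val=64

Found at index 6


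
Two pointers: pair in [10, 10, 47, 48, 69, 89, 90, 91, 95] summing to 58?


lo=0(10)+hi=8(95)=105
lo=0(10)+hi=7(91)=101
lo=0(10)+hi=6(90)=100
lo=0(10)+hi=5(89)=99
lo=0(10)+hi=4(69)=79
lo=0(10)+hi=3(48)=58

Yes: 10+48=58


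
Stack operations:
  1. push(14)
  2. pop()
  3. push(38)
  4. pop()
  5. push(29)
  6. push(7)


push(14) -> [14]
pop()->14, []
push(38) -> [38]
pop()->38, []
push(29) -> [29]
push(7) -> [29, 7]

Final stack: [29, 7]
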